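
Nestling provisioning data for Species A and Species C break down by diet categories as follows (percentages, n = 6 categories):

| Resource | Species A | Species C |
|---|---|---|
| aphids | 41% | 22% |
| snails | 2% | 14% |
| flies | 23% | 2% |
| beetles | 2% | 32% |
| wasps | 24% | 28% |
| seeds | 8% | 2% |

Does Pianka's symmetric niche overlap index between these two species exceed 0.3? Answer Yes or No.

Yes

Convert percentages to proportions (divide by 100).
Σ p₁ᵢp₂ᵢ = 0.0902 + 0.0028 + 0.0046 + 0.0064 + 0.0672 + 0.0016 = 0.1728
Σp_1ᵢ² = 0.41² + 0.02² + 0.23² + 0.02² + 0.24² + 0.08² = 0.1681 + 0.0004 + 0.0529 + 0.0004 + 0.0576 + 0.0064 = 0.2858
Σp_2ᵢ² = 0.22² + 0.14² + 0.02² + 0.32² + 0.28² + 0.02² = 0.0484 + 0.0196 + 0.0004 + 0.1024 + 0.0784 + 0.0004 = 0.2496
O = 0.1728 / √(0.2858 × 0.2496) = 0.1728 / 0.26709 = 0.6470
O = 0.6470 > 0.3 → Yes.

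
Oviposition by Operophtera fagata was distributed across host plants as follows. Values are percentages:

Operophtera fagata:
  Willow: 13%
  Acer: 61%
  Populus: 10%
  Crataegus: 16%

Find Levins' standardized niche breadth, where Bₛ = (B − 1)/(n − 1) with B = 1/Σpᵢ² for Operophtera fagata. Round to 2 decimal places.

Convert percentages to proportions (divide by 100).
Σpᵢ² = 0.13² + 0.61² + 0.10² + 0.16² = 0.0169 + 0.3721 + 0.0100 + 0.0256 = 0.4246
B = 1 / 0.4246 = 2.3552
Bₛ = (B − 1)/(n − 1) = (2.3552 − 1)/(4 − 1) = 1.3552/3 = 0.4517

0.45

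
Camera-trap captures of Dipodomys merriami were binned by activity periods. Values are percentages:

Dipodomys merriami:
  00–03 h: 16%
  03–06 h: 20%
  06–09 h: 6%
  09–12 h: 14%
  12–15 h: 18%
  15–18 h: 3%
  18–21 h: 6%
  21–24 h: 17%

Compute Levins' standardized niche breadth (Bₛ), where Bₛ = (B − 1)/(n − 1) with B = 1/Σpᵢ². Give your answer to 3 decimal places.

Convert percentages to proportions (divide by 100).
Σpᵢ² = 0.16² + 0.20² + 0.06² + 0.14² + 0.18² + 0.03² + 0.06² + 0.17² = 0.0256 + 0.0400 + 0.0036 + 0.0196 + 0.0324 + 0.0009 + 0.0036 + 0.0289 = 0.1546
B = 1 / 0.1546 = 6.46831
Bₛ = (B − 1)/(n − 1) = (6.46831 − 1)/(8 − 1) = 5.46831/7 = 0.78119

0.781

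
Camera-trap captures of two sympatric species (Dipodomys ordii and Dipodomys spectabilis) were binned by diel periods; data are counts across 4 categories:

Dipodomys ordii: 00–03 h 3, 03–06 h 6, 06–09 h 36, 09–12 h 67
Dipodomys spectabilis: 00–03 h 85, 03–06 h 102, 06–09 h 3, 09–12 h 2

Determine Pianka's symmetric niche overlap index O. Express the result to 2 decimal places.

Proportions for Dipodomys ordii (n=112): 3/112=0.0268, 6/112=0.0536, 36/112=0.3214, 67/112=0.5982
Proportions for Dipodomys spectabilis (n=192): 85/192=0.4427, 102/192=0.5313, 3/192=0.0156, 2/192=0.0104
Σ p₁ᵢp₂ᵢ = 0.011864 + 0.028478 + 0.005014 + 0.006221 = 0.051577
Σp_1ᵢ² = 0.0268² + 0.0536² + 0.3214² + 0.5982² = 0.000718 + 0.002873 + 0.103298 + 0.357843 = 0.464732
Σp_2ᵢ² = 0.4427² + 0.5313² + 0.0156² + 0.0104² = 0.195983 + 0.282280 + 0.000243 + 0.000108 = 0.478614
O = 0.051577 / √(0.464732 × 0.478614) = 0.051577 / 0.4716219 = 0.1094

0.11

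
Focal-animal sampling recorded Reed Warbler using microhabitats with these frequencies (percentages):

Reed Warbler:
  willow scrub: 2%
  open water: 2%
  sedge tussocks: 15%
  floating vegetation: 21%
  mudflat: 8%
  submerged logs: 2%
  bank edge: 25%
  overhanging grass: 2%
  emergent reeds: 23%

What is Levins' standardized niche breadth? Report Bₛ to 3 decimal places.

Convert percentages to proportions (divide by 100).
Σpᵢ² = 0.02² + 0.02² + 0.15² + 0.21² + 0.08² + 0.02² + 0.25² + 0.02² + 0.23² = 0.0004 + 0.0004 + 0.0225 + 0.0441 + 0.0064 + 0.0004 + 0.0625 + 0.0004 + 0.0529 = 0.1900
B = 1 / 0.1900 = 5.26316
Bₛ = (B − 1)/(n − 1) = (5.26316 − 1)/(9 − 1) = 4.26316/8 = 0.53290

0.533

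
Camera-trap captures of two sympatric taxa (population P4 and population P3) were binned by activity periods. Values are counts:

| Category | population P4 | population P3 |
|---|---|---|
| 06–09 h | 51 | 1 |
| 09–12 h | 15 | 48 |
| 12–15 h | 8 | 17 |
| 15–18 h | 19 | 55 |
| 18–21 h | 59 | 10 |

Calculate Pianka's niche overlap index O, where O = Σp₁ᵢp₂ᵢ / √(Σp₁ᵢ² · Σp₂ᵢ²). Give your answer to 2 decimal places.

Proportions for population P4 (n=152): 51/152=0.3355, 15/152=0.0987, 8/152=0.0526, 19/152=0.1250, 59/152=0.3882
Proportions for population P3 (n=131): 1/131=0.0076, 48/131=0.3664, 17/131=0.1298, 55/131=0.4198, 10/131=0.0763
Σ p₁ᵢp₂ᵢ = 0.002550 + 0.036164 + 0.006827 + 0.052475 + 0.029620 = 0.127636
Σp_1ᵢ² = 0.3355² + 0.0987² + 0.0526² + 0.1250² + 0.3882² = 0.112560 + 0.009742 + 0.002767 + 0.015625 + 0.150699 = 0.291393
Σp_2ᵢ² = 0.0076² + 0.3664² + 0.1298² + 0.4198² + 0.0763² = 0.000058 + 0.134249 + 0.016848 + 0.176232 + 0.005822 = 0.333209
O = 0.127636 / √(0.291393 × 0.333209) = 0.127636 / 0.3116003 = 0.4096

0.41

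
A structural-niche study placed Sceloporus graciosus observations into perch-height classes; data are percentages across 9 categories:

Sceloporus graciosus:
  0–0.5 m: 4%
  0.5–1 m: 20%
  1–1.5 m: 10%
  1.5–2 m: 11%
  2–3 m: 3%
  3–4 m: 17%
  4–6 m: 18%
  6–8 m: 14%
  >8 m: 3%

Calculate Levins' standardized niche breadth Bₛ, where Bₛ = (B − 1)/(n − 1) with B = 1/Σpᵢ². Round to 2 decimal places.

Convert percentages to proportions (divide by 100).
Σpᵢ² = 0.04² + 0.20² + 0.10² + 0.11² + 0.03² + 0.17² + 0.18² + 0.14² + 0.03² = 0.0016 + 0.0400 + 0.0100 + 0.0121 + 0.0009 + 0.0289 + 0.0324 + 0.0196 + 0.0009 = 0.1464
B = 1 / 0.1464 = 6.8306
Bₛ = (B − 1)/(n − 1) = (6.8306 − 1)/(9 − 1) = 5.8306/8 = 0.7288

0.73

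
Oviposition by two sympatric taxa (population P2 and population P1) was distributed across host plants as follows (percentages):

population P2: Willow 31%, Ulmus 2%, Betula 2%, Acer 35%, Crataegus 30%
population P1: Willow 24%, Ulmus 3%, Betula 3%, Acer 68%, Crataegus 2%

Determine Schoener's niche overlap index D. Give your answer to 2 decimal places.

Convert percentages to proportions (divide by 100).
Σ|p₁ᵢ − p₂ᵢ| = 0.07 + 0.01 + 0.01 + 0.33 + 0.28 = 0.70
D = 1 − ½ × 0.70 = 1 − 0.350 = 0.6500

0.65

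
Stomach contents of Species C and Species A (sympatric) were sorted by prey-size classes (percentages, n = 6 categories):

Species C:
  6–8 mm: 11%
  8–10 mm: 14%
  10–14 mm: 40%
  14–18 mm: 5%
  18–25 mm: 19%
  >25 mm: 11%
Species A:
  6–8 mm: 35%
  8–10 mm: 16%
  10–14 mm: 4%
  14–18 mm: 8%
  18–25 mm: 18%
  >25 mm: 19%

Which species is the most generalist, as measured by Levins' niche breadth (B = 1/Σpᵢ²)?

Convert percentages to proportions (divide by 100).
Σp_Cᵢ² = 0.11² + 0.14² + 0.40² + 0.05² + 0.19² + 0.11² = 0.0121 + 0.0196 + 0.1600 + 0.0025 + 0.0361 + 0.0121 = 0.2424
B_C = 1 / 0.2424 = 4.1254
Σp_Aᵢ² = 0.35² + 0.16² + 0.04² + 0.08² + 0.18² + 0.19² = 0.1225 + 0.0256 + 0.0016 + 0.0064 + 0.0324 + 0.0361 = 0.2246
B_A = 1 / 0.2246 = 4.4524
Highest B → broadest niche (most generalist): Species A (B = 4.45).

Species A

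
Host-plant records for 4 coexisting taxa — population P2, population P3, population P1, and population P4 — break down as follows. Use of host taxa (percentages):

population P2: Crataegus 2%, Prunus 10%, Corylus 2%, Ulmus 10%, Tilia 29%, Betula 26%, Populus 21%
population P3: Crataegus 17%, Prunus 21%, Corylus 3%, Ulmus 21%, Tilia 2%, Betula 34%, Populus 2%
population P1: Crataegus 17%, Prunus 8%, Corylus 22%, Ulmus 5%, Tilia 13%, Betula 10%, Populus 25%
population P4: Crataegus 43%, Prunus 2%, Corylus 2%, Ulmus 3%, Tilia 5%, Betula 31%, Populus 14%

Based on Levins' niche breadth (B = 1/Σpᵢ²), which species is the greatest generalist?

Convert percentages to proportions (divide by 100).
Σp_P2ᵢ² = 0.02² + 0.10² + 0.02² + 0.10² + 0.29² + 0.26² + 0.21² = 0.0004 + 0.0100 + 0.0004 + 0.0100 + 0.0841 + 0.0676 + 0.0441 = 0.2166
B_P2 = 1 / 0.2166 = 4.6168
Σp_P3ᵢ² = 0.17² + 0.21² + 0.03² + 0.21² + 0.02² + 0.34² + 0.02² = 0.0289 + 0.0441 + 0.0009 + 0.0441 + 0.0004 + 0.1156 + 0.0004 = 0.2344
B_P3 = 1 / 0.2344 = 4.2662
Σp_P1ᵢ² = 0.17² + 0.08² + 0.22² + 0.05² + 0.13² + 0.10² + 0.25² = 0.0289 + 0.0064 + 0.0484 + 0.0025 + 0.0169 + 0.0100 + 0.0625 = 0.1756
B_P1 = 1 / 0.1756 = 5.6948
Σp_P4ᵢ² = 0.43² + 0.02² + 0.02² + 0.03² + 0.05² + 0.31² + 0.14² = 0.1849 + 0.0004 + 0.0004 + 0.0009 + 0.0025 + 0.0961 + 0.0196 = 0.3048
B_P4 = 1 / 0.3048 = 3.2808
Highest B → broadest niche (most generalist): population P1 (B = 5.69).

population P1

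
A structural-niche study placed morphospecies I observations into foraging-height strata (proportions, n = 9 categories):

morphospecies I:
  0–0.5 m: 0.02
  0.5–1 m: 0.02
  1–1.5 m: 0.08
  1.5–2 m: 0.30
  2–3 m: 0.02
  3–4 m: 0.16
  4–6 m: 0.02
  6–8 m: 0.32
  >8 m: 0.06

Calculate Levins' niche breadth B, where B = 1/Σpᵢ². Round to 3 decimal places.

Σpᵢ² = 0.02² + 0.02² + 0.08² + 0.30² + 0.02² + 0.16² + 0.02² + 0.32² + 0.06² = 0.0004 + 0.0004 + 0.0064 + 0.0900 + 0.0004 + 0.0256 + 0.0004 + 0.1024 + 0.0036 = 0.2296
B = 1 / 0.2296 = 4.35540

4.355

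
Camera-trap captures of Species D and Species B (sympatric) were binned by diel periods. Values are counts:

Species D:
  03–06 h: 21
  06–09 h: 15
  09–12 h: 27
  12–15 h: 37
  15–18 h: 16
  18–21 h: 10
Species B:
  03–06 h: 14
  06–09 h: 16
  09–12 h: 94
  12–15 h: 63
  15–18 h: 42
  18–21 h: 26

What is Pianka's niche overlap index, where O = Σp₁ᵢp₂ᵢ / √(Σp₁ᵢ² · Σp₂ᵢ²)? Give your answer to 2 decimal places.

Proportions for Species D (n=126): 21/126=0.1667, 15/126=0.1190, 27/126=0.2143, 37/126=0.2937, 16/126=0.1270, 10/126=0.0794
Proportions for Species B (n=255): 14/255=0.0549, 16/255=0.0627, 94/255=0.3686, 63/255=0.2471, 42/255=0.1647, 26/255=0.1020
Σ p₁ᵢp₂ᵢ = 0.009152 + 0.007461 + 0.078991 + 0.072573 + 0.020917 + 0.008099 = 0.197193
Σp_1ᵢ² = 0.1667² + 0.1190² + 0.2143² + 0.2937² + 0.1270² + 0.0794² = 0.027789 + 0.014161 + 0.045924 + 0.086260 + 0.016129 + 0.006304 = 0.196567
Σp_2ᵢ² = 0.0549² + 0.0627² + 0.3686² + 0.2471² + 0.1647² + 0.1020² = 0.003014 + 0.003931 + 0.135866 + 0.061058 + 0.027126 + 0.010404 = 0.241399
O = 0.197193 / √(0.196567 × 0.241399) = 0.197193 / 0.2178327 = 0.9052

0.91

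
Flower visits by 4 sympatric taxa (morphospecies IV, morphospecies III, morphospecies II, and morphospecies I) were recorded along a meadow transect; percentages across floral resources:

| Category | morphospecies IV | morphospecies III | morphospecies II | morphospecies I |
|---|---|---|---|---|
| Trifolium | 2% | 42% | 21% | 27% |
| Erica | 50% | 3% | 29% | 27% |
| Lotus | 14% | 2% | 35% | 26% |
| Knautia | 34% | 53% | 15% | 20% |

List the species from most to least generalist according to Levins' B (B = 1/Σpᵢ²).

morphospecies I > morphospecies II > morphospecies IV > morphospecies III

Convert percentages to proportions (divide by 100).
Σp_IVᵢ² = 0.02² + 0.50² + 0.14² + 0.34² = 0.0004 + 0.2500 + 0.0196 + 0.1156 = 0.3856
B_IV = 1 / 0.3856 = 2.5934
Σp_IIIᵢ² = 0.42² + 0.03² + 0.02² + 0.53² = 0.1764 + 0.0009 + 0.0004 + 0.2809 = 0.4586
B_III = 1 / 0.4586 = 2.1805
Σp_IIᵢ² = 0.21² + 0.29² + 0.35² + 0.15² = 0.0441 + 0.0841 + 0.1225 + 0.0225 = 0.2732
B_II = 1 / 0.2732 = 3.6603
Σp_Iᵢ² = 0.27² + 0.27² + 0.26² + 0.20² = 0.0729 + 0.0729 + 0.0676 + 0.0400 = 0.2534
B_I = 1 / 0.2534 = 3.9463
Ranking by B (broadest → narrowest): morphospecies I (3.95) > morphospecies II (3.66) > morphospecies IV (2.59) > morphospecies III (2.18)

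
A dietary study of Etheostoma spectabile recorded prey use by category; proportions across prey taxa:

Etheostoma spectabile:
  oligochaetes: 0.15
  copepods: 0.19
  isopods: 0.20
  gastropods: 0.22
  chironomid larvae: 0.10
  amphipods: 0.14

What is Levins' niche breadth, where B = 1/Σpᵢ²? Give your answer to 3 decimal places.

5.663

Σpᵢ² = 0.15² + 0.19² + 0.20² + 0.22² + 0.10² + 0.14² = 0.0225 + 0.0361 + 0.0400 + 0.0484 + 0.0100 + 0.0196 = 0.1766
B = 1 / 0.1766 = 5.66251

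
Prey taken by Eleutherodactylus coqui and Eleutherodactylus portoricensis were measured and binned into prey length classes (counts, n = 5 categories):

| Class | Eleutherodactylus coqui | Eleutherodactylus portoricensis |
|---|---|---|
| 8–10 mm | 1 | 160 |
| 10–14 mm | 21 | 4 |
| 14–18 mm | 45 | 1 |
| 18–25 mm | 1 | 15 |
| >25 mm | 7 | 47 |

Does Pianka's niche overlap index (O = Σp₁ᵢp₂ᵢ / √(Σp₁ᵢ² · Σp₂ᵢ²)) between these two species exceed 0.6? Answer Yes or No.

Proportions for Eleutherodactylus coqui (n=75): 1/75=0.0133, 21/75=0.2800, 45/75=0.6000, 1/75=0.0133, 7/75=0.0933
Proportions for Eleutherodactylus portoricensis (n=227): 160/227=0.7048, 4/227=0.0176, 1/227=0.0044, 15/227=0.0661, 47/227=0.2070
Σ p₁ᵢp₂ᵢ = 0.009374 + 0.004928 + 0.002640 + 0.000879 + 0.019313 = 0.037134
Σp_1ᵢ² = 0.0133² + 0.2800² + 0.6000² + 0.0133² + 0.0933² = 0.000177 + 0.078400 + 0.360000 + 0.000177 + 0.008705 = 0.447459
Σp_2ᵢ² = 0.7048² + 0.0176² + 0.0044² + 0.0661² + 0.2070² = 0.496743 + 0.000310 + 0.000019 + 0.004369 + 0.042849 = 0.544290
O = 0.037134 / √(0.447459 × 0.544290) = 0.037134 / 0.4935053 = 0.0752
O = 0.0752 < 0.6 → No.

No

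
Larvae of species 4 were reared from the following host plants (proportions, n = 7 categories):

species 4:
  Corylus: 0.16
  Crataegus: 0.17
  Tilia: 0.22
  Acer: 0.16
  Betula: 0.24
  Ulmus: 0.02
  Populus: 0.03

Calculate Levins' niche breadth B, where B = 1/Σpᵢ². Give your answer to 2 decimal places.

Σpᵢ² = 0.16² + 0.17² + 0.22² + 0.16² + 0.24² + 0.02² + 0.03² = 0.0256 + 0.0289 + 0.0484 + 0.0256 + 0.0576 + 0.0004 + 0.0009 = 0.1874
B = 1 / 0.1874 = 5.3362

5.34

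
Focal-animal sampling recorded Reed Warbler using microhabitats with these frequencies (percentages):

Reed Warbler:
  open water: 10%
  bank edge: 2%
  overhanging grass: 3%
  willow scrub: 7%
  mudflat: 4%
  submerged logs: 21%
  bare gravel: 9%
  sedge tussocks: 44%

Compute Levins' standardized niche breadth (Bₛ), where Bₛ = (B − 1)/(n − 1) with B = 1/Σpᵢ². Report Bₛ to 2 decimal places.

Convert percentages to proportions (divide by 100).
Σpᵢ² = 0.10² + 0.02² + 0.03² + 0.07² + 0.04² + 0.21² + 0.09² + 0.44² = 0.0100 + 0.0004 + 0.0009 + 0.0049 + 0.0016 + 0.0441 + 0.0081 + 0.1936 = 0.2636
B = 1 / 0.2636 = 3.7936
Bₛ = (B − 1)/(n − 1) = (3.7936 − 1)/(8 − 1) = 2.7936/7 = 0.3991

0.40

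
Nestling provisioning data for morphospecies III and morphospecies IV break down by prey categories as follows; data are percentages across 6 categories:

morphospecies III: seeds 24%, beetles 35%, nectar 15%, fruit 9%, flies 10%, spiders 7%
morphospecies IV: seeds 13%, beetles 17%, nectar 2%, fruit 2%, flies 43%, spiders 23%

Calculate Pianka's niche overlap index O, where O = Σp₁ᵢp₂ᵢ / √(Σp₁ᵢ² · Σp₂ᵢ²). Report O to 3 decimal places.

0.610

Convert percentages to proportions (divide by 100).
Σ p₁ᵢp₂ᵢ = 0.0312 + 0.0595 + 0.0030 + 0.0018 + 0.0430 + 0.0161 = 0.1546
Σp_1ᵢ² = 0.24² + 0.35² + 0.15² + 0.09² + 0.10² + 0.07² = 0.0576 + 0.1225 + 0.0225 + 0.0081 + 0.0100 + 0.0049 = 0.2256
Σp_2ᵢ² = 0.13² + 0.17² + 0.02² + 0.02² + 0.43² + 0.23² = 0.0169 + 0.0289 + 0.0004 + 0.0004 + 0.1849 + 0.0529 = 0.2844
O = 0.1546 / √(0.2256 × 0.2844) = 0.1546 / 0.253300 = 0.61034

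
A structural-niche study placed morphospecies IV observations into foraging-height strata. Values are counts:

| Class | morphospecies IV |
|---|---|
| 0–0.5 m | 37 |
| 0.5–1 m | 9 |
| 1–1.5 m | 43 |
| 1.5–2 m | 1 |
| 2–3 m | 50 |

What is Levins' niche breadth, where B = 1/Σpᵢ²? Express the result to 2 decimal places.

Proportions for morphospecies IV (n=140): 37/140=0.2643, 9/140=0.0643, 43/140=0.3071, 1/140=0.0071, 50/140=0.3571
Σpᵢ² = 0.2643² + 0.0643² + 0.3071² + 0.0071² + 0.3571² = 0.069854 + 0.004134 + 0.094310 + 0.000050 + 0.127520 = 0.295868
B = 1 / 0.295868 = 3.3799

3.38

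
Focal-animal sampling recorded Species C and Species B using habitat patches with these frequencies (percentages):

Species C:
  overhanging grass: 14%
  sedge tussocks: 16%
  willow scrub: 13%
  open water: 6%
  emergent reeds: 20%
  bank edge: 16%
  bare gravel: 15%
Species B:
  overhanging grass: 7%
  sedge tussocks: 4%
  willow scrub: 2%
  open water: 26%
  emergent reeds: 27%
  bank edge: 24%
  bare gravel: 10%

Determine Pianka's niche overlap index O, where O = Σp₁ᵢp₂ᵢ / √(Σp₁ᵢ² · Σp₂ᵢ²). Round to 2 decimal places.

0.78

Convert percentages to proportions (divide by 100).
Σ p₁ᵢp₂ᵢ = 0.0098 + 0.0064 + 0.0026 + 0.0156 + 0.0540 + 0.0384 + 0.0150 = 0.1418
Σp_1ᵢ² = 0.14² + 0.16² + 0.13² + 0.06² + 0.20² + 0.16² + 0.15² = 0.0196 + 0.0256 + 0.0169 + 0.0036 + 0.0400 + 0.0256 + 0.0225 = 0.1538
Σp_2ᵢ² = 0.07² + 0.04² + 0.02² + 0.26² + 0.27² + 0.24² + 0.10² = 0.0049 + 0.0016 + 0.0004 + 0.0676 + 0.0729 + 0.0576 + 0.0100 = 0.2150
O = 0.1418 / √(0.1538 × 0.2150) = 0.1418 / 0.18184 = 0.7798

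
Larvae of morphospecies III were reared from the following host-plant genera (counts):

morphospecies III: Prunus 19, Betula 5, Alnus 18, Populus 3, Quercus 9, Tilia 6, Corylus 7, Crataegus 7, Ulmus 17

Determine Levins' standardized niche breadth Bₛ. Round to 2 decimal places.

Proportions for morphospecies III (n=91): 19/91=0.2088, 5/91=0.0549, 18/91=0.1978, 3/91=0.0330, 9/91=0.0989, 6/91=0.0659, 7/91=0.0769, 7/91=0.0769, 17/91=0.1868
Σpᵢ² = 0.2088² + 0.0549² + 0.1978² + 0.0330² + 0.0989² + 0.0659² + 0.0769² + 0.0769² + 0.1868² = 0.043597 + 0.003014 + 0.039125 + 0.001089 + 0.009781 + 0.004343 + 0.005914 + 0.005914 + 0.034894 = 0.147671
B = 1 / 0.147671 = 6.7718
Bₛ = (B − 1)/(n − 1) = (6.7718 − 1)/(9 − 1) = 5.7718/8 = 0.7215

0.72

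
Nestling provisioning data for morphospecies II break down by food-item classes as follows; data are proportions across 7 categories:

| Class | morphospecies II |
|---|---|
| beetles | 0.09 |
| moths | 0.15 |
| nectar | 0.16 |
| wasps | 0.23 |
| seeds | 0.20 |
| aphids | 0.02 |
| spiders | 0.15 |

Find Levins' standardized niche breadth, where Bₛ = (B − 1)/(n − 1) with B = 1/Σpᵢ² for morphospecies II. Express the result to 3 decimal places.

Σpᵢ² = 0.09² + 0.15² + 0.16² + 0.23² + 0.20² + 0.02² + 0.15² = 0.0081 + 0.0225 + 0.0256 + 0.0529 + 0.0400 + 0.0004 + 0.0225 = 0.1720
B = 1 / 0.1720 = 5.81395
Bₛ = (B − 1)/(n − 1) = (5.81395 − 1)/(7 − 1) = 4.81395/6 = 0.80233

0.802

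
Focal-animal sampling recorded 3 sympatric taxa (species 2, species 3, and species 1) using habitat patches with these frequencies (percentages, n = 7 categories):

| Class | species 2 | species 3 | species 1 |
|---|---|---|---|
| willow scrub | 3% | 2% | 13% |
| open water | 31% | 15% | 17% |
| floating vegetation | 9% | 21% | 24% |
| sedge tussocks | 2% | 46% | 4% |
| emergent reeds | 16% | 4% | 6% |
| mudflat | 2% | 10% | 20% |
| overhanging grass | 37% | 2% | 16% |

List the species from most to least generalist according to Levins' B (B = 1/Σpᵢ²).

species 1 > species 2 > species 3

Convert percentages to proportions (divide by 100).
Σp_2ᵢ² = 0.03² + 0.31² + 0.09² + 0.02² + 0.16² + 0.02² + 0.37² = 0.0009 + 0.0961 + 0.0081 + 0.0004 + 0.0256 + 0.0004 + 0.1369 = 0.2684
B_2 = 1 / 0.2684 = 3.7258
Σp_3ᵢ² = 0.02² + 0.15² + 0.21² + 0.46² + 0.04² + 0.10² + 0.02² = 0.0004 + 0.0225 + 0.0441 + 0.2116 + 0.0016 + 0.0100 + 0.0004 = 0.2906
B_3 = 1 / 0.2906 = 3.4412
Σp_1ᵢ² = 0.13² + 0.17² + 0.24² + 0.04² + 0.06² + 0.20² + 0.16² = 0.0169 + 0.0289 + 0.0576 + 0.0016 + 0.0036 + 0.0400 + 0.0256 = 0.1742
B_1 = 1 / 0.1742 = 5.7405
Ranking by B (broadest → narrowest): species 1 (5.74) > species 2 (3.73) > species 3 (3.44)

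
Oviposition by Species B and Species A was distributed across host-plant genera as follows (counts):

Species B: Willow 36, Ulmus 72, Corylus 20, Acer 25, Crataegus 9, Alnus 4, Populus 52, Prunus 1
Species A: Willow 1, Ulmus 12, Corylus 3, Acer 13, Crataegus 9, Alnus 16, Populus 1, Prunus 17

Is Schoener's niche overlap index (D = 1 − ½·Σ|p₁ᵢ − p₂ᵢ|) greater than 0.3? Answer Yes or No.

Proportions for Species B (n=219): 36/219=0.1644, 72/219=0.3288, 20/219=0.0913, 25/219=0.1142, 9/219=0.0411, 4/219=0.0183, 52/219=0.2374, 1/219=0.0046
Proportions for Species A (n=72): 1/72=0.0139, 12/72=0.1667, 3/72=0.0417, 13/72=0.1806, 9/72=0.1250, 16/72=0.2222, 1/72=0.0139, 17/72=0.2361
Σ|p₁ᵢ − p₂ᵢ| = 0.1505 + 0.1621 + 0.0496 + 0.0664 + 0.0839 + 0.2039 + 0.2235 + 0.2315 = 1.1714
D = 1 − ½ × 1.1714 = 1 − 0.58570 = 0.41430
D = 0.41430 > 0.3 → Yes.

Yes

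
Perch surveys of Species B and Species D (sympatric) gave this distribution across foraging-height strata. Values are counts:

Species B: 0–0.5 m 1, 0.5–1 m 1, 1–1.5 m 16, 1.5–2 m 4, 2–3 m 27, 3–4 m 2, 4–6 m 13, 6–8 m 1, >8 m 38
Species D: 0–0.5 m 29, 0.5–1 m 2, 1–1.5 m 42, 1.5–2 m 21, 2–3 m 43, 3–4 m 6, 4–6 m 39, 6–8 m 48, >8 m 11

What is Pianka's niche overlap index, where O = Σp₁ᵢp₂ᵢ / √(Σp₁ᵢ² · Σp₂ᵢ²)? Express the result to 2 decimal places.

0.61

Proportions for Species B (n=103): 1/103=0.0097, 1/103=0.0097, 16/103=0.1553, 4/103=0.0388, 27/103=0.2621, 2/103=0.0194, 13/103=0.1262, 1/103=0.0097, 38/103=0.3689
Proportions for Species D (n=241): 29/241=0.1203, 2/241=0.0083, 42/241=0.1743, 21/241=0.0871, 43/241=0.1784, 6/241=0.0249, 39/241=0.1618, 48/241=0.1992, 11/241=0.0456
Σ p₁ᵢp₂ᵢ = 0.001167 + 0.000081 + 0.027069 + 0.003379 + 0.046759 + 0.000483 + 0.020419 + 0.001932 + 0.016822 = 0.118111
Σp_1ᵢ² = 0.0097² + 0.0097² + 0.1553² + 0.0388² + 0.2621² + 0.0194² + 0.1262² + 0.0097² + 0.3689² = 0.000094 + 0.000094 + 0.024118 + 0.001505 + 0.068696 + 0.000376 + 0.015926 + 0.000094 + 0.136087 = 0.246990
Σp_2ᵢ² = 0.1203² + 0.0083² + 0.1743² + 0.0871² + 0.1784² + 0.0249² + 0.1618² + 0.1992² + 0.0456² = 0.014472 + 0.000069 + 0.030380 + 0.007586 + 0.031827 + 0.000620 + 0.026179 + 0.039681 + 0.002079 = 0.152893
O = 0.118111 / √(0.246990 × 0.152893) = 0.118111 / 0.1943272 = 0.6078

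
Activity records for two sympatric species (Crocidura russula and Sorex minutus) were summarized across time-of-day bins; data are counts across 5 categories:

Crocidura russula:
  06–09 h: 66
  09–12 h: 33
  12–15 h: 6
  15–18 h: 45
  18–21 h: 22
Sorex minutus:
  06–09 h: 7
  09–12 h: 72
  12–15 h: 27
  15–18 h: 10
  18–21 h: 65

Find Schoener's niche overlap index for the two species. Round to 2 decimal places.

0.45

Proportions for Crocidura russula (n=172): 66/172=0.3837, 33/172=0.1919, 6/172=0.0349, 45/172=0.2616, 22/172=0.1279
Proportions for Sorex minutus (n=181): 7/181=0.0387, 72/181=0.3978, 27/181=0.1492, 10/181=0.0552, 65/181=0.3591
Σ|p₁ᵢ − p₂ᵢ| = 0.3450 + 0.2059 + 0.1143 + 0.2064 + 0.2312 = 1.1028
D = 1 − ½ × 1.1028 = 1 − 0.55140 = 0.44860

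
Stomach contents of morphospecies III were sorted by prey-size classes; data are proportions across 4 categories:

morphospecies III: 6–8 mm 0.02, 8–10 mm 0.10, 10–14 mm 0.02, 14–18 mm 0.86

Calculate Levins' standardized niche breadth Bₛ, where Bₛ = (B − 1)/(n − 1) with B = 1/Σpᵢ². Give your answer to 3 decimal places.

Σpᵢ² = 0.02² + 0.10² + 0.02² + 0.86² = 0.0004 + 0.0100 + 0.0004 + 0.7396 = 0.7504
B = 1 / 0.7504 = 1.33262
Bₛ = (B − 1)/(n − 1) = (1.33262 − 1)/(4 − 1) = 0.33262/3 = 0.11087

0.111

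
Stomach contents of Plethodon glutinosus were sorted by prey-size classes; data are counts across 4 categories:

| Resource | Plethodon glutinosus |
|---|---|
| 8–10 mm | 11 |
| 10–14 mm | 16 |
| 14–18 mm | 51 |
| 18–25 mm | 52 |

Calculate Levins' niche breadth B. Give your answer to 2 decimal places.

Proportions for Plethodon glutinosus (n=130): 11/130=0.0846, 16/130=0.1231, 51/130=0.3923, 52/130=0.4000
Σpᵢ² = 0.0846² + 0.1231² + 0.3923² + 0.4000² = 0.007157 + 0.015154 + 0.153899 + 0.160000 = 0.336210
B = 1 / 0.336210 = 2.9743

2.97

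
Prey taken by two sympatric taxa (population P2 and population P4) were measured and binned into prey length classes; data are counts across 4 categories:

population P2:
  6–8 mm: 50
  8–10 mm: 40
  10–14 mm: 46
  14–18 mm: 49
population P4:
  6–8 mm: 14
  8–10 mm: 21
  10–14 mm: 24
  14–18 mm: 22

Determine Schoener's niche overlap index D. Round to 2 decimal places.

0.90

Proportions for population P2 (n=185): 50/185=0.2703, 40/185=0.2162, 46/185=0.2486, 49/185=0.2649
Proportions for population P4 (n=81): 14/81=0.1728, 21/81=0.2593, 24/81=0.2963, 22/81=0.2716
Σ|p₁ᵢ − p₂ᵢ| = 0.0975 + 0.0431 + 0.0477 + 0.0067 = 0.1950
D = 1 − ½ × 0.1950 = 1 − 0.09750 = 0.90250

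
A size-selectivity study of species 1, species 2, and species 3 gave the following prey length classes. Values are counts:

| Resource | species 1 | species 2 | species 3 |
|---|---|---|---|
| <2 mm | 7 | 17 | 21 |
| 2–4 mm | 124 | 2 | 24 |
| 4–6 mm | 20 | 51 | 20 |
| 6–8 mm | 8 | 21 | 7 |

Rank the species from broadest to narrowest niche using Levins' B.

Proportions for species 1 (n=159): 7/159=0.0440, 124/159=0.7799, 20/159=0.1258, 8/159=0.0503
Proportions for species 2 (n=91): 17/91=0.1868, 2/91=0.0220, 51/91=0.5604, 21/91=0.2308
Proportions for species 3 (n=72): 21/72=0.2917, 24/72=0.3333, 20/72=0.2778, 7/72=0.0972
Σp_1ᵢ² = 0.0440² + 0.7799² + 0.1258² + 0.0503² = 0.001936 + 0.608244 + 0.015826 + 0.002530 = 0.628536
B_1 = 1 / 0.628536 = 1.5910
Σp_2ᵢ² = 0.1868² + 0.0220² + 0.5604² + 0.2308² = 0.034894 + 0.000484 + 0.314048 + 0.053269 = 0.402695
B_2 = 1 / 0.402695 = 2.4833
Σp_3ᵢ² = 0.2917² + 0.3333² + 0.2778² + 0.0972² = 0.085089 + 0.111089 + 0.077173 + 0.009448 = 0.282799
B_3 = 1 / 0.282799 = 3.5361
Ranking by B (broadest → narrowest): species 3 (3.54) > species 2 (2.48) > species 1 (1.59)

species 3 > species 2 > species 1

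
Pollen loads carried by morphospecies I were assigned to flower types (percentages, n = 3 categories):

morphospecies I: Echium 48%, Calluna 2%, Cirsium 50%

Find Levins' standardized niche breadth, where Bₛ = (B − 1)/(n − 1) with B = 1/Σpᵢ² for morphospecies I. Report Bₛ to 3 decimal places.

Convert percentages to proportions (divide by 100).
Σpᵢ² = 0.48² + 0.02² + 0.50² = 0.2304 + 0.0004 + 0.2500 = 0.4808
B = 1 / 0.4808 = 2.07987
Bₛ = (B − 1)/(n − 1) = (2.07987 − 1)/(3 − 1) = 1.07987/2 = 0.53994

0.540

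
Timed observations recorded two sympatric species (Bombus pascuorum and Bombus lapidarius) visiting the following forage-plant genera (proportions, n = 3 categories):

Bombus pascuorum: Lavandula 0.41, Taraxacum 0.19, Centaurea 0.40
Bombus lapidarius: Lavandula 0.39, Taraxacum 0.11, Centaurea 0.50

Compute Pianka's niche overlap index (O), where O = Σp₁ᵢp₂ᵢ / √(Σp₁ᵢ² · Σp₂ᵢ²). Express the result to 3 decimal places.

Σ p₁ᵢp₂ᵢ = 0.1599 + 0.0209 + 0.2000 = 0.3808
Σp_1ᵢ² = 0.41² + 0.19² + 0.40² = 0.1681 + 0.0361 + 0.1600 = 0.3642
Σp_2ᵢ² = 0.39² + 0.11² + 0.50² = 0.1521 + 0.0121 + 0.2500 = 0.4142
O = 0.3808 / √(0.3642 × 0.4142) = 0.3808 / 0.388396 = 0.98044

0.980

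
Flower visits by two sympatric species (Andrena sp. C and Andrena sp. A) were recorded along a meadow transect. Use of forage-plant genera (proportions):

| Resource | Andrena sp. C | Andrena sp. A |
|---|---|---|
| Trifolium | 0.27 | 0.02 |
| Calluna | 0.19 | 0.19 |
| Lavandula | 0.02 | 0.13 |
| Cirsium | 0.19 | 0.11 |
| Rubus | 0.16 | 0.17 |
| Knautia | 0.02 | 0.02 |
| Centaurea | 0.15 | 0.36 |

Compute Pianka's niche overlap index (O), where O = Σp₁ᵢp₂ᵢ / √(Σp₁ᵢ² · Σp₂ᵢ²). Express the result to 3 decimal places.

0.703

Σ p₁ᵢp₂ᵢ = 0.0054 + 0.0361 + 0.0026 + 0.0209 + 0.0272 + 0.0004 + 0.0540 = 0.1466
Σp_1ᵢ² = 0.27² + 0.19² + 0.02² + 0.19² + 0.16² + 0.02² + 0.15² = 0.0729 + 0.0361 + 0.0004 + 0.0361 + 0.0256 + 0.0004 + 0.0225 = 0.1940
Σp_2ᵢ² = 0.02² + 0.19² + 0.13² + 0.11² + 0.17² + 0.02² + 0.36² = 0.0004 + 0.0361 + 0.0169 + 0.0121 + 0.0289 + 0.0004 + 0.1296 = 0.2244
O = 0.1466 / √(0.1940 × 0.2244) = 0.1466 / 0.208647 = 0.70262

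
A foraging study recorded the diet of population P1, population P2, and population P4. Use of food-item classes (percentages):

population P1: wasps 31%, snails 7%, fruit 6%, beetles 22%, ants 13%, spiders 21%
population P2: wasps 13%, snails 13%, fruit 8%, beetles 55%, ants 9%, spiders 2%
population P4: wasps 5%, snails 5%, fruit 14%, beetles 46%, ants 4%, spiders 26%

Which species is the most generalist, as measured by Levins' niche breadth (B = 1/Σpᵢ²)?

Convert percentages to proportions (divide by 100).
Σp_P1ᵢ² = 0.31² + 0.07² + 0.06² + 0.22² + 0.13² + 0.21² = 0.0961 + 0.0049 + 0.0036 + 0.0484 + 0.0169 + 0.0441 = 0.2140
B_P1 = 1 / 0.2140 = 4.6729
Σp_P2ᵢ² = 0.13² + 0.13² + 0.08² + 0.55² + 0.09² + 0.02² = 0.0169 + 0.0169 + 0.0064 + 0.3025 + 0.0081 + 0.0004 = 0.3512
B_P2 = 1 / 0.3512 = 2.8474
Σp_P4ᵢ² = 0.05² + 0.05² + 0.14² + 0.46² + 0.04² + 0.26² = 0.0025 + 0.0025 + 0.0196 + 0.2116 + 0.0016 + 0.0676 = 0.3054
B_P4 = 1 / 0.3054 = 3.2744
Highest B → broadest niche (most generalist): population P1 (B = 4.67).

population P1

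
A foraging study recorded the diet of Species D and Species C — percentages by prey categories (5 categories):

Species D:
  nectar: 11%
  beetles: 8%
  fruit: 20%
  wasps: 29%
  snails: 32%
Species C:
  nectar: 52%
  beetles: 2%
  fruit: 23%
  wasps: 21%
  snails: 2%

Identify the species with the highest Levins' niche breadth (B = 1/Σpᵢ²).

Species D

Convert percentages to proportions (divide by 100).
Σp_Dᵢ² = 0.11² + 0.08² + 0.20² + 0.29² + 0.32² = 0.0121 + 0.0064 + 0.0400 + 0.0841 + 0.1024 = 0.2450
B_D = 1 / 0.2450 = 4.0816
Σp_Cᵢ² = 0.52² + 0.02² + 0.23² + 0.21² + 0.02² = 0.2704 + 0.0004 + 0.0529 + 0.0441 + 0.0004 = 0.3682
B_C = 1 / 0.3682 = 2.7159
Highest B → broadest niche (most generalist): Species D (B = 4.08).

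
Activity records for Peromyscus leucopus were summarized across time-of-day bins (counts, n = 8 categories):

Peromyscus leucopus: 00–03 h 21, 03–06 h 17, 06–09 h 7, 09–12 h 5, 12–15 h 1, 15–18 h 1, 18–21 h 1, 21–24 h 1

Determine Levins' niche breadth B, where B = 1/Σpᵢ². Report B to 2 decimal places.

3.61

Proportions for Peromyscus leucopus (n=54): 21/54=0.3889, 17/54=0.3148, 7/54=0.1296, 5/54=0.0926, 1/54=0.0185, 1/54=0.0185, 1/54=0.0185, 1/54=0.0185
Σpᵢ² = 0.3889² + 0.3148² + 0.1296² + 0.0926² + 0.0185² + 0.0185² + 0.0185² + 0.0185² = 0.151243 + 0.099099 + 0.016796 + 0.008575 + 0.000342 + 0.000342 + 0.000342 + 0.000342 = 0.277081
B = 1 / 0.277081 = 3.6091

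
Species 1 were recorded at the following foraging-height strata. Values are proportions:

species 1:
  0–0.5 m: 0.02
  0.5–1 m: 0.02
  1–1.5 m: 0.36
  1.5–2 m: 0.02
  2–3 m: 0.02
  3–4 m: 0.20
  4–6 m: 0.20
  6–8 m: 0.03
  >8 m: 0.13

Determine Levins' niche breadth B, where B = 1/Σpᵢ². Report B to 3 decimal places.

4.367

Σpᵢ² = 0.02² + 0.02² + 0.36² + 0.02² + 0.02² + 0.20² + 0.20² + 0.03² + 0.13² = 0.0004 + 0.0004 + 0.1296 + 0.0004 + 0.0004 + 0.0400 + 0.0400 + 0.0009 + 0.0169 = 0.2290
B = 1 / 0.2290 = 4.36681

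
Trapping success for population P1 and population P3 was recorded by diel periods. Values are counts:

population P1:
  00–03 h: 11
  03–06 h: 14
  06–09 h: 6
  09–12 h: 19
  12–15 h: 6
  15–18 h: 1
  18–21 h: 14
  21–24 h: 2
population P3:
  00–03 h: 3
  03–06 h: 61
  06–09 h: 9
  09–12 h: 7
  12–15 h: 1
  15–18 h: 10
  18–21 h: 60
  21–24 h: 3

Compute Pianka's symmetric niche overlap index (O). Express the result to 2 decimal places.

Proportions for population P1 (n=73): 11/73=0.1507, 14/73=0.1918, 6/73=0.0822, 19/73=0.2603, 6/73=0.0822, 1/73=0.0137, 14/73=0.1918, 2/73=0.0274
Proportions for population P3 (n=154): 3/154=0.0195, 61/154=0.3961, 9/154=0.0584, 7/154=0.0455, 1/154=0.0065, 10/154=0.0649, 60/154=0.3896, 3/154=0.0195
Σ p₁ᵢp₂ᵢ = 0.002939 + 0.075972 + 0.004800 + 0.011844 + 0.000534 + 0.000889 + 0.074725 + 0.000534 = 0.172237
Σp_1ᵢ² = 0.1507² + 0.1918² + 0.0822² + 0.2603² + 0.0822² + 0.0137² + 0.1918² + 0.0274² = 0.022710 + 0.036787 + 0.006757 + 0.067756 + 0.006757 + 0.000188 + 0.036787 + 0.000751 = 0.178493
Σp_2ᵢ² = 0.0195² + 0.3961² + 0.0584² + 0.0455² + 0.0065² + 0.0649² + 0.3896² + 0.0195² = 0.000380 + 0.156895 + 0.003411 + 0.002070 + 0.000042 + 0.004212 + 0.151788 + 0.000380 = 0.319178
O = 0.172237 / √(0.178493 × 0.319178) = 0.172237 / 0.2386861 = 0.7216

0.72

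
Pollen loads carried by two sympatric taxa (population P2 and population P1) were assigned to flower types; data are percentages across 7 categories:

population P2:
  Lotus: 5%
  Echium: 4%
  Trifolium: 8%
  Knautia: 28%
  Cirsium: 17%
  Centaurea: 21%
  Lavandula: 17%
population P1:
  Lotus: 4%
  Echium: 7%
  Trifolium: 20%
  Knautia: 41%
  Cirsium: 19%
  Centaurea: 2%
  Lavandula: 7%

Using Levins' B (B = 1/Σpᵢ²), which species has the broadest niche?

population P2

Convert percentages to proportions (divide by 100).
Σp_P2ᵢ² = 0.05² + 0.04² + 0.08² + 0.28² + 0.17² + 0.21² + 0.17² = 0.0025 + 0.0016 + 0.0064 + 0.0784 + 0.0289 + 0.0441 + 0.0289 = 0.1908
B_P2 = 1 / 0.1908 = 5.2411
Σp_P1ᵢ² = 0.04² + 0.07² + 0.20² + 0.41² + 0.19² + 0.02² + 0.07² = 0.0016 + 0.0049 + 0.0400 + 0.1681 + 0.0361 + 0.0004 + 0.0049 = 0.2560
B_P1 = 1 / 0.2560 = 3.9063
Highest B → broadest niche (most generalist): population P2 (B = 5.24).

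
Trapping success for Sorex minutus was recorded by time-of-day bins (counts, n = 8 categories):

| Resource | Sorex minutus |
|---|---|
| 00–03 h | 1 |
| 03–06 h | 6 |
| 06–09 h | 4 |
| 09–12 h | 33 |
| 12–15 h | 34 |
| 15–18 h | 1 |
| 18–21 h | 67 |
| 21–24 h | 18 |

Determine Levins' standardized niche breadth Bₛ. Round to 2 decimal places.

0.40

Proportions for Sorex minutus (n=164): 1/164=0.0061, 6/164=0.0366, 4/164=0.0244, 33/164=0.2012, 34/164=0.2073, 1/164=0.0061, 67/164=0.4085, 18/164=0.1098
Σpᵢ² = 0.0061² + 0.0366² + 0.0244² + 0.2012² + 0.2073² + 0.0061² + 0.4085² + 0.1098² = 0.000037 + 0.001340 + 0.000595 + 0.040481 + 0.042973 + 0.000037 + 0.166872 + 0.012056 = 0.264391
B = 1 / 0.264391 = 3.7823
Bₛ = (B − 1)/(n − 1) = (3.7823 − 1)/(8 − 1) = 2.7823/7 = 0.3975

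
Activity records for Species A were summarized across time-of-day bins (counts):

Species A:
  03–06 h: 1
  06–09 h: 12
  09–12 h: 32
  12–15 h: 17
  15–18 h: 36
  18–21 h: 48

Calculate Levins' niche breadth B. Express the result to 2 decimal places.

Proportions for Species A (n=146): 1/146=0.0068, 12/146=0.0822, 32/146=0.2192, 17/146=0.1164, 36/146=0.2466, 48/146=0.3288
Σpᵢ² = 0.0068² + 0.0822² + 0.2192² + 0.1164² + 0.2466² + 0.3288² = 0.000046 + 0.006757 + 0.048049 + 0.013549 + 0.060812 + 0.108109 = 0.237322
B = 1 / 0.237322 = 4.2137

4.21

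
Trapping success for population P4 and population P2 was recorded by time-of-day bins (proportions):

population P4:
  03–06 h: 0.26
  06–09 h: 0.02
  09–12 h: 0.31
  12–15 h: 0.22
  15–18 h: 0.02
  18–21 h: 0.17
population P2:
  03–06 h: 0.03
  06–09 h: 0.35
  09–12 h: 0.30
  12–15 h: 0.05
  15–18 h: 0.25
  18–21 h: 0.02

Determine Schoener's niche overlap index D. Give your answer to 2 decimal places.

Σ|p₁ᵢ − p₂ᵢ| = 0.23 + 0.33 + 0.01 + 0.17 + 0.23 + 0.15 = 1.12
D = 1 − ½ × 1.12 = 1 − 0.560 = 0.4400

0.44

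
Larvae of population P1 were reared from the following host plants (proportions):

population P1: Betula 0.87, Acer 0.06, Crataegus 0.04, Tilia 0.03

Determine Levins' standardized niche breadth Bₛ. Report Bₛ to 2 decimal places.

Σpᵢ² = 0.87² + 0.06² + 0.04² + 0.03² = 0.7569 + 0.0036 + 0.0016 + 0.0009 = 0.7630
B = 1 / 0.7630 = 1.3106
Bₛ = (B − 1)/(n − 1) = (1.3106 − 1)/(4 − 1) = 0.3106/3 = 0.1035

0.10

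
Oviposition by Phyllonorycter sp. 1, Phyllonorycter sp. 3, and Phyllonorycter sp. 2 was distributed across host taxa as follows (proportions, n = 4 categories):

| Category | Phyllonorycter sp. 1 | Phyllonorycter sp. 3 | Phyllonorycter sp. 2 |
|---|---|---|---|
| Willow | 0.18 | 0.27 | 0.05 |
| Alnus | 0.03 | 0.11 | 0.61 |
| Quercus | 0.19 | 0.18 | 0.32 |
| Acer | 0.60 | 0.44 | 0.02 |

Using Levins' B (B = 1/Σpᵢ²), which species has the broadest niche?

Phyllonorycter sp. 3

Σp_1ᵢ² = 0.18² + 0.03² + 0.19² + 0.60² = 0.0324 + 0.0009 + 0.0361 + 0.3600 = 0.4294
B_1 = 1 / 0.4294 = 2.3288
Σp_3ᵢ² = 0.27² + 0.11² + 0.18² + 0.44² = 0.0729 + 0.0121 + 0.0324 + 0.1936 = 0.3110
B_3 = 1 / 0.3110 = 3.2154
Σp_2ᵢ² = 0.05² + 0.61² + 0.32² + 0.02² = 0.0025 + 0.3721 + 0.1024 + 0.0004 = 0.4774
B_2 = 1 / 0.4774 = 2.0947
Highest B → broadest niche (most generalist): Phyllonorycter sp. 3 (B = 3.22).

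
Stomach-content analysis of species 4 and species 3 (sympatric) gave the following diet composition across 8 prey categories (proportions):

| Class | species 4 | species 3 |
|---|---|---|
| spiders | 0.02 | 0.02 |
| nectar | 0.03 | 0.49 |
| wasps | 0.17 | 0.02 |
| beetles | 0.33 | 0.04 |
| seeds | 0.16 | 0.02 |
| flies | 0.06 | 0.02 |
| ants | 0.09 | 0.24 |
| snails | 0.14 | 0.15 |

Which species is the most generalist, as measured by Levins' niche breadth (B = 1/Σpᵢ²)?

Σp_4ᵢ² = 0.02² + 0.03² + 0.17² + 0.33² + 0.16² + 0.06² + 0.09² + 0.14² = 0.0004 + 0.0009 + 0.0289 + 0.1089 + 0.0256 + 0.0036 + 0.0081 + 0.0196 = 0.1960
B_4 = 1 / 0.1960 = 5.1020
Σp_3ᵢ² = 0.02² + 0.49² + 0.02² + 0.04² + 0.02² + 0.02² + 0.24² + 0.15² = 0.0004 + 0.2401 + 0.0004 + 0.0016 + 0.0004 + 0.0004 + 0.0576 + 0.0225 = 0.3234
B_3 = 1 / 0.3234 = 3.0921
Highest B → broadest niche (most generalist): species 4 (B = 5.10).

species 4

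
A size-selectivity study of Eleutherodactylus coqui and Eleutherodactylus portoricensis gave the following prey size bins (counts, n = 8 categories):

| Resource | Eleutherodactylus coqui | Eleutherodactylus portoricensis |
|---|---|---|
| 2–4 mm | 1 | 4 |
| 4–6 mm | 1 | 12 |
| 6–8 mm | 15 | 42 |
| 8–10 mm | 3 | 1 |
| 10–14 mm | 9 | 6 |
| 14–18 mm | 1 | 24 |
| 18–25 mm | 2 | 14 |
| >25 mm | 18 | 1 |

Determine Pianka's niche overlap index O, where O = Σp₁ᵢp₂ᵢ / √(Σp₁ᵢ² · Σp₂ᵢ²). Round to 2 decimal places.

Proportions for Eleutherodactylus coqui (n=50): 1/50=0.0200, 1/50=0.0200, 15/50=0.3000, 3/50=0.0600, 9/50=0.1800, 1/50=0.0200, 2/50=0.0400, 18/50=0.3600
Proportions for Eleutherodactylus portoricensis (n=104): 4/104=0.0385, 12/104=0.1154, 42/104=0.4038, 1/104=0.0096, 6/104=0.0577, 24/104=0.2308, 14/104=0.1346, 1/104=0.0096
Σ p₁ᵢp₂ᵢ = 0.000770 + 0.002308 + 0.121140 + 0.000576 + 0.010386 + 0.004616 + 0.005384 + 0.003456 = 0.148636
Σp_1ᵢ² = 0.0200² + 0.0200² + 0.3000² + 0.0600² + 0.1800² + 0.0200² + 0.0400² + 0.3600² = 0.000400 + 0.000400 + 0.090000 + 0.003600 + 0.032400 + 0.000400 + 0.001600 + 0.129600 = 0.258400
Σp_2ᵢ² = 0.0385² + 0.1154² + 0.4038² + 0.0096² + 0.0577² + 0.2308² + 0.1346² + 0.0096² = 0.001482 + 0.013317 + 0.163054 + 0.000092 + 0.003329 + 0.053269 + 0.018117 + 0.000092 = 0.252752
O = 0.148636 / √(0.258400 × 0.252752) = 0.148636 / 0.2555604 = 0.5816

0.58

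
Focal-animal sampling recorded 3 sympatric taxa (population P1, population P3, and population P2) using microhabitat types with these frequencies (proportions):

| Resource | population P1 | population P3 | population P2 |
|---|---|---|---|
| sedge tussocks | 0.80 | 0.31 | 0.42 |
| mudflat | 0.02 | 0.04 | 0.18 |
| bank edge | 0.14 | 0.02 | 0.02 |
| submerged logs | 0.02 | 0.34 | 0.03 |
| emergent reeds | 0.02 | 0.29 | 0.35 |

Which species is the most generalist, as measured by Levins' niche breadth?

population P3

Σp_P1ᵢ² = 0.80² + 0.02² + 0.14² + 0.02² + 0.02² = 0.6400 + 0.0004 + 0.0196 + 0.0004 + 0.0004 = 0.6608
B_P1 = 1 / 0.6608 = 1.5133
Σp_P3ᵢ² = 0.31² + 0.04² + 0.02² + 0.34² + 0.29² = 0.0961 + 0.0016 + 0.0004 + 0.1156 + 0.0841 = 0.2978
B_P3 = 1 / 0.2978 = 3.3580
Σp_P2ᵢ² = 0.42² + 0.18² + 0.02² + 0.03² + 0.35² = 0.1764 + 0.0324 + 0.0004 + 0.0009 + 0.1225 = 0.3326
B_P2 = 1 / 0.3326 = 3.0066
Highest B → broadest niche (most generalist): population P3 (B = 3.36).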